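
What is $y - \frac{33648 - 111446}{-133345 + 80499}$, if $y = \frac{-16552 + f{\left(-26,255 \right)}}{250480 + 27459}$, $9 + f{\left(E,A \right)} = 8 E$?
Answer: $- \frac{274503328}{179121517} \approx -1.5325$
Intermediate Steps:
$f{\left(E,A \right)} = -9 + 8 E$
$y = - \frac{409}{6779}$ ($y = \frac{-16552 + \left(-9 + 8 \left(-26\right)\right)}{250480 + 27459} = \frac{-16552 - 217}{277939} = \left(-16552 - 217\right) \frac{1}{277939} = \left(-16769\right) \frac{1}{277939} = - \frac{409}{6779} \approx -0.060333$)
$y - \frac{33648 - 111446}{-133345 + 80499} = - \frac{409}{6779} - \frac{33648 - 111446}{-133345 + 80499} = - \frac{409}{6779} - \frac{33648 - 111446}{-52846} = - \frac{409}{6779} - \left(33648 - 111446\right) \left(- \frac{1}{52846}\right) = - \frac{409}{6779} - \left(-77798\right) \left(- \frac{1}{52846}\right) = - \frac{409}{6779} - \frac{38899}{26423} = - \frac{274503328}{179121517}$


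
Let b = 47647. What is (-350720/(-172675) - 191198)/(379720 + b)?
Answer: -6602952786/14759119345 ≈ -0.44738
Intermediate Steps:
(-350720/(-172675) - 191198)/(379720 + b) = (-350720/(-172675) - 191198)/(379720 + 47647) = (-350720*(-1/172675) - 191198)/427367 = (70144/34535 - 191198)*(1/427367) = -6602952786/34535*1/427367 = -6602952786/14759119345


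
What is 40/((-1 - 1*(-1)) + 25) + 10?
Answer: 58/5 ≈ 11.600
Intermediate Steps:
40/((-1 - 1*(-1)) + 25) + 10 = 40/((-1 + 1) + 25) + 10 = 40/(0 + 25) + 10 = 40/25 + 10 = 40*(1/25) + 10 = 8/5 + 10 = 58/5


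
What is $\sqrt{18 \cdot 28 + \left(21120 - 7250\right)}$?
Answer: $\sqrt{14374} \approx 119.89$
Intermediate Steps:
$\sqrt{18 \cdot 28 + \left(21120 - 7250\right)} = \sqrt{504 + 13870} = \sqrt{14374}$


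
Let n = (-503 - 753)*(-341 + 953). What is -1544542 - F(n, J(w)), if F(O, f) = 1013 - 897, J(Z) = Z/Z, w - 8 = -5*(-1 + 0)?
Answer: -1544658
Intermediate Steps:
n = -768672 (n = -1256*612 = -768672)
w = 13 (w = 8 - 5*(-1 + 0) = 8 - 5*(-1) = 8 + 5 = 13)
J(Z) = 1
F(O, f) = 116
-1544542 - F(n, J(w)) = -1544542 - 1*116 = -1544542 - 116 = -1544658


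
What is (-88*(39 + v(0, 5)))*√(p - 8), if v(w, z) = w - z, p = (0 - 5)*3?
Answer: -2992*I*√23 ≈ -14349.0*I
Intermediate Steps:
p = -15 (p = -5*3 = -15)
(-88*(39 + v(0, 5)))*√(p - 8) = (-88*(39 + (0 - 1*5)))*√(-15 - 8) = (-88*(39 + (0 - 5)))*√(-23) = (-88*(39 - 5))*(I*√23) = (-88*34)*(I*√23) = -2992*I*√23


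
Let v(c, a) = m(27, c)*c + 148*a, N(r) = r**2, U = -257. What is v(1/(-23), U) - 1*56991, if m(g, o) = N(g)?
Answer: -2186350/23 ≈ -95059.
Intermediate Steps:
m(g, o) = g**2
v(c, a) = 148*a + 729*c (v(c, a) = 27**2*c + 148*a = 729*c + 148*a = 148*a + 729*c)
v(1/(-23), U) - 1*56991 = (148*(-257) + 729/(-23)) - 1*56991 = (-38036 + 729*(-1/23)) - 56991 = (-38036 - 729/23) - 56991 = -875557/23 - 56991 = -2186350/23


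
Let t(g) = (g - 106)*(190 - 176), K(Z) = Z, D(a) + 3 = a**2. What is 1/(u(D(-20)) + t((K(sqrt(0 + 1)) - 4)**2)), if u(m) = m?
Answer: -1/961 ≈ -0.0010406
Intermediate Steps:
D(a) = -3 + a**2
t(g) = -1484 + 14*g (t(g) = (-106 + g)*14 = -1484 + 14*g)
1/(u(D(-20)) + t((K(sqrt(0 + 1)) - 4)**2)) = 1/((-3 + (-20)**2) + (-1484 + 14*(sqrt(0 + 1) - 4)**2)) = 1/((-3 + 400) + (-1484 + 14*(sqrt(1) - 4)**2)) = 1/(397 + (-1484 + 14*(1 - 4)**2)) = 1/(397 + (-1484 + 14*(-3)**2)) = 1/(397 + (-1484 + 14*9)) = 1/(397 + (-1484 + 126)) = 1/(397 - 1358) = 1/(-961) = -1/961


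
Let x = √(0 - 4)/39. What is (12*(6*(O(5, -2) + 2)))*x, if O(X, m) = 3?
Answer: 240*I/13 ≈ 18.462*I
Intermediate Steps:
x = 2*I/39 (x = √(-4)*(1/39) = (2*I)*(1/39) = 2*I/39 ≈ 0.051282*I)
(12*(6*(O(5, -2) + 2)))*x = (12*(6*(3 + 2)))*(2*I/39) = (12*(6*5))*(2*I/39) = (12*30)*(2*I/39) = 360*(2*I/39) = 240*I/13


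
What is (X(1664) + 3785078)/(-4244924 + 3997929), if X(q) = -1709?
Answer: -3783369/246995 ≈ -15.318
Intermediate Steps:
(X(1664) + 3785078)/(-4244924 + 3997929) = (-1709 + 3785078)/(-4244924 + 3997929) = 3783369/(-246995) = 3783369*(-1/246995) = -3783369/246995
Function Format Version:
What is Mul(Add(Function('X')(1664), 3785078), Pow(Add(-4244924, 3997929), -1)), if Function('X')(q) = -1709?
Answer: Rational(-3783369, 246995) ≈ -15.318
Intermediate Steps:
Mul(Add(Function('X')(1664), 3785078), Pow(Add(-4244924, 3997929), -1)) = Mul(Add(-1709, 3785078), Pow(Add(-4244924, 3997929), -1)) = Mul(3783369, Pow(-246995, -1)) = Mul(3783369, Rational(-1, 246995)) = Rational(-3783369, 246995)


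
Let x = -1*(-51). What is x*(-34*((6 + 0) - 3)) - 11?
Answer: -5213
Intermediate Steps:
x = 51
x*(-34*((6 + 0) - 3)) - 11 = 51*(-34*((6 + 0) - 3)) - 11 = 51*(-34*(6 - 3)) - 11 = 51*(-34*3) - 11 = 51*(-102) - 11 = -5202 - 11 = -5213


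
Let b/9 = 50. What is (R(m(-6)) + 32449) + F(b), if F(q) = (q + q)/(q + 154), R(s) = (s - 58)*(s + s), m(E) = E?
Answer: 5015992/151 ≈ 33219.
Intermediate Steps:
b = 450 (b = 9*50 = 450)
R(s) = 2*s*(-58 + s) (R(s) = (-58 + s)*(2*s) = 2*s*(-58 + s))
F(q) = 2*q/(154 + q) (F(q) = (2*q)/(154 + q) = 2*q/(154 + q))
(R(m(-6)) + 32449) + F(b) = (2*(-6)*(-58 - 6) + 32449) + 2*450/(154 + 450) = (2*(-6)*(-64) + 32449) + 2*450/604 = (768 + 32449) + 2*450*(1/604) = 33217 + 225/151 = 5015992/151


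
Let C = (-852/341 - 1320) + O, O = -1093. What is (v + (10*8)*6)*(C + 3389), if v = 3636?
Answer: 1366363824/341 ≈ 4.0069e+6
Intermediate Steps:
C = -823685/341 (C = (-852/341 - 1320) - 1093 = -450972/341 - 1093 = -823685/341 ≈ -2415.5)
(v + (10*8)*6)*(C + 3389) = (3636 + (10*8)*6)*(-823685/341 + 3389) = (3636 + 80*6)*(331964/341) = (3636 + 480)*(331964/341) = 4116*(331964/341) = 1366363824/341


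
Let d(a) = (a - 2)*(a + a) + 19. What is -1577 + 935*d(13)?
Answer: 283598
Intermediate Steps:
d(a) = 19 + 2*a*(-2 + a) (d(a) = (-2 + a)*(2*a) + 19 = 2*a*(-2 + a) + 19 = 19 + 2*a*(-2 + a))
-1577 + 935*d(13) = -1577 + 935*(19 - 4*13 + 2*13**2) = -1577 + 935*(19 - 52 + 2*169) = -1577 + 935*(19 - 52 + 338) = -1577 + 935*305 = -1577 + 285175 = 283598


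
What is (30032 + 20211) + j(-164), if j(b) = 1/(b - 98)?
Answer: 13163665/262 ≈ 50243.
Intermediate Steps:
j(b) = 1/(-98 + b)
(30032 + 20211) + j(-164) = (30032 + 20211) + 1/(-98 - 164) = 50243 + 1/(-262) = 50243 - 1/262 = 13163665/262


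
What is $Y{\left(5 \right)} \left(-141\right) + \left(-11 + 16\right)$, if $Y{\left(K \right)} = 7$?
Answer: $-982$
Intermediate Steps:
$Y{\left(5 \right)} \left(-141\right) + \left(-11 + 16\right) = 7 \left(-141\right) + \left(-11 + 16\right) = -987 + 5 = -982$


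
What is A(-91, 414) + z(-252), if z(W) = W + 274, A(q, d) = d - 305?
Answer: 131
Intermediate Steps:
A(q, d) = -305 + d
z(W) = 274 + W
A(-91, 414) + z(-252) = (-305 + 414) + (274 - 252) = 109 + 22 = 131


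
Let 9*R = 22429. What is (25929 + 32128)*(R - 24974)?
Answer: -11747079209/9 ≈ -1.3052e+9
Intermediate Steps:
R = 22429/9 (R = (1/9)*22429 = 22429/9 ≈ 2492.1)
(25929 + 32128)*(R - 24974) = (25929 + 32128)*(22429/9 - 24974) = 58057*(-202337/9) = -11747079209/9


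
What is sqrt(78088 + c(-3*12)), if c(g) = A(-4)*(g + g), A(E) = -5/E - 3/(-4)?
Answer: 2*sqrt(19486) ≈ 279.18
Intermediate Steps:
A(E) = 3/4 - 5/E (A(E) = -5/E - 3*(-1/4) = -5/E + 3/4 = 3/4 - 5/E)
c(g) = 4*g (c(g) = (3/4 - 5/(-4))*(g + g) = (3/4 - 5*(-1/4))*(2*g) = (3/4 + 5/4)*(2*g) = 2*(2*g) = 4*g)
sqrt(78088 + c(-3*12)) = sqrt(78088 + 4*(-3*12)) = sqrt(78088 + 4*(-36)) = sqrt(78088 - 144) = sqrt(77944) = 2*sqrt(19486)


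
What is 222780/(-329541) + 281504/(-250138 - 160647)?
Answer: -61427263988/45123499895 ≈ -1.3613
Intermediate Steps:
222780/(-329541) + 281504/(-250138 - 160647) = 222780*(-1/329541) + 281504/(-410785) = -74260/109847 + 281504*(-1/410785) = -74260/109847 - 281504/410785 = -61427263988/45123499895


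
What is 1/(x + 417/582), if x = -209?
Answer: -194/40407 ≈ -0.0048011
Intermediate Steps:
1/(x + 417/582) = 1/(-209 + 417/582) = 1/(-209 + 417*(1/582)) = 1/(-209 + 139/194) = 1/(-40407/194) = -194/40407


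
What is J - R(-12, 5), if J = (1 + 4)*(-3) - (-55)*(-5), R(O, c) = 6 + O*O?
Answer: -440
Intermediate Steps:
R(O, c) = 6 + O**2
J = -290 (J = 5*(-3) - 11*25 = -15 - 275 = -290)
J - R(-12, 5) = -290 - (6 + (-12)**2) = -290 - (6 + 144) = -290 - 1*150 = -290 - 150 = -440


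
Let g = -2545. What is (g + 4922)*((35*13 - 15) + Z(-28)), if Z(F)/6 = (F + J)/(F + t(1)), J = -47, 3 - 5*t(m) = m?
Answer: 24946615/23 ≈ 1.0846e+6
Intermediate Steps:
t(m) = 3/5 - m/5
Z(F) = 6*(-47 + F)/(2/5 + F) (Z(F) = 6*((F - 47)/(F + (3/5 - 1/5*1))) = 6*((-47 + F)/(F + (3/5 - 1/5))) = 6*((-47 + F)/(F + 2/5)) = 6*((-47 + F)/(2/5 + F)) = 6*(-47 + F)/(2/5 + F))
(g + 4922)*((35*13 - 15) + Z(-28)) = (-2545 + 4922)*((35*13 - 15) + 30*(-47 - 28)/(2 + 5*(-28))) = 2377*((455 - 15) + 30*(-75)/(2 - 140)) = 2377*(440 + 30*(-75)/(-138)) = 2377*(440 + 30*(-1/138)*(-75)) = 2377*(440 + 375/23) = 2377*(10495/23) = 24946615/23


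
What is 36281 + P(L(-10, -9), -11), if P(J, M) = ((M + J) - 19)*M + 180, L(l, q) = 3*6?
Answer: 36593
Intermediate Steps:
L(l, q) = 18
P(J, M) = 180 + M*(-19 + J + M) (P(J, M) = ((J + M) - 19)*M + 180 = (-19 + J + M)*M + 180 = M*(-19 + J + M) + 180 = 180 + M*(-19 + J + M))
36281 + P(L(-10, -9), -11) = 36281 + (180 + (-11)² - 19*(-11) + 18*(-11)) = 36281 + (180 + 121 + 209 - 198) = 36281 + 312 = 36593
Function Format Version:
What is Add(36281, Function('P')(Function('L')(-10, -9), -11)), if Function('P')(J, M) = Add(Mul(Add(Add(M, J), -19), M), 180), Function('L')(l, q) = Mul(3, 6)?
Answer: 36593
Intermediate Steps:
Function('L')(l, q) = 18
Function('P')(J, M) = Add(180, Mul(M, Add(-19, J, M))) (Function('P')(J, M) = Add(Mul(Add(Add(J, M), -19), M), 180) = Add(Mul(Add(-19, J, M), M), 180) = Add(Mul(M, Add(-19, J, M)), 180) = Add(180, Mul(M, Add(-19, J, M))))
Add(36281, Function('P')(Function('L')(-10, -9), -11)) = Add(36281, Add(180, Pow(-11, 2), Mul(-19, -11), Mul(18, -11))) = Add(36281, Add(180, 121, 209, -198)) = Add(36281, 312) = 36593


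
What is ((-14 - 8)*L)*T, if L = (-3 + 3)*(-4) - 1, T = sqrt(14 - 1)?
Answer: 22*sqrt(13) ≈ 79.322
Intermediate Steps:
T = sqrt(13) ≈ 3.6056
L = -1 (L = 0*(-4) - 1 = 0 - 1 = -1)
((-14 - 8)*L)*T = ((-14 - 8)*(-1))*sqrt(13) = (-22*(-1))*sqrt(13) = 22*sqrt(13)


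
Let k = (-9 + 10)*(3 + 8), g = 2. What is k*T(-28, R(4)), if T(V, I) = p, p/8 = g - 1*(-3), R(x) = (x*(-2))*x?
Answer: 440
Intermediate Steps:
k = 11 (k = 1*11 = 11)
R(x) = -2*x² (R(x) = (-2*x)*x = -2*x²)
p = 40 (p = 8*(2 - 1*(-3)) = 8*(2 + 3) = 8*5 = 40)
T(V, I) = 40
k*T(-28, R(4)) = 11*40 = 440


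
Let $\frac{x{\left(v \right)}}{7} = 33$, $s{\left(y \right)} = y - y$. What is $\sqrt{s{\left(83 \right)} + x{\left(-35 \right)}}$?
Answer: $\sqrt{231} \approx 15.199$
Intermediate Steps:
$s{\left(y \right)} = 0$
$x{\left(v \right)} = 231$ ($x{\left(v \right)} = 7 \cdot 33 = 231$)
$\sqrt{s{\left(83 \right)} + x{\left(-35 \right)}} = \sqrt{0 + 231} = \sqrt{231}$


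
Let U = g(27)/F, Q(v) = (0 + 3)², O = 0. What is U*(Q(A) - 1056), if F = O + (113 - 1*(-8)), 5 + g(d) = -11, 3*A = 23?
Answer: 16752/121 ≈ 138.45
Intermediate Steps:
A = 23/3 (A = (⅓)*23 = 23/3 ≈ 7.6667)
g(d) = -16 (g(d) = -5 - 11 = -16)
F = 121 (F = 0 + (113 - 1*(-8)) = 0 + (113 + 8) = 0 + 121 = 121)
Q(v) = 9 (Q(v) = 3² = 9)
U = -16/121 ≈ -0.13223
U*(Q(A) - 1056) = -16*(9 - 1056)/121 = -16/121*(-1047) = 16752/121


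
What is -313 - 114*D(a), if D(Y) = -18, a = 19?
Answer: 1739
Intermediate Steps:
-313 - 114*D(a) = -313 - 114*(-18) = -313 + 2052 = 1739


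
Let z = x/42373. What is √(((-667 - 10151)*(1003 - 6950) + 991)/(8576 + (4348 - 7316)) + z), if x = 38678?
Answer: 5*√6478472064519548898/118813892 ≈ 107.11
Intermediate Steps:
z = 38678/42373 ≈ 0.91280
√(((-667 - 10151)*(1003 - 6950) + 991)/(8576 + (4348 - 7316)) + z) = √(((-667 - 10151)*(1003 - 6950) + 991)/(8576 + (4348 - 7316)) + 38678/42373) = √((-10818*(-5947) + 991)/(8576 - 2968) + 38678/42373) = √((64334646 + 991)/5608 + 38678/42373) = √(64335637*(1/5608) + 38678/42373) = √(64335637/5608 + 38678/42373) = √(2726310852825/237627784) = 5*√6478472064519548898/118813892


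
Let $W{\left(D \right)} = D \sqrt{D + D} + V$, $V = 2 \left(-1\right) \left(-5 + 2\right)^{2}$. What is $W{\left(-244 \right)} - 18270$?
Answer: $-18288 - 488 i \sqrt{122} \approx -18288.0 - 5390.1 i$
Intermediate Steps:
$V = -18$ ($V = - 2 \left(-3\right)^{2} = \left(-2\right) 9 = -18$)
$W{\left(D \right)} = -18 + \sqrt{2} D^{\frac{3}{2}}$ ($W{\left(D \right)} = D \sqrt{D + D} - 18 = D \sqrt{2 D} - 18 = D \sqrt{2} \sqrt{D} - 18 = \sqrt{2} D^{\frac{3}{2}} - 18 = -18 + \sqrt{2} D^{\frac{3}{2}}$)
$W{\left(-244 \right)} - 18270 = \left(-18 + \sqrt{2} \left(-244\right)^{\frac{3}{2}}\right) - 18270 = \left(-18 + \sqrt{2} \left(- 488 i \sqrt{61}\right)\right) - 18270 = \left(-18 - 488 i \sqrt{122}\right) - 18270 = -18288 - 488 i \sqrt{122}$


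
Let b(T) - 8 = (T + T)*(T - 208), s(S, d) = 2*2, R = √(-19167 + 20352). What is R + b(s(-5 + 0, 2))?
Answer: -1624 + √1185 ≈ -1589.6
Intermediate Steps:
R = √1185 ≈ 34.424
s(S, d) = 4
b(T) = 8 + 2*T*(-208 + T) (b(T) = 8 + (T + T)*(T - 208) = 8 + (2*T)*(-208 + T) = 8 + 2*T*(-208 + T))
R + b(s(-5 + 0, 2)) = √1185 + (8 - 416*4 + 2*4²) = √1185 + (8 - 1664 + 2*16) = √1185 + (8 - 1664 + 32) = √1185 - 1624 = -1624 + √1185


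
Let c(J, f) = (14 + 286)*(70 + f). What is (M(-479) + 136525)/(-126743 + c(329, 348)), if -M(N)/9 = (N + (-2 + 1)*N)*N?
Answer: -136525/1343 ≈ -101.66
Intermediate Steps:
c(J, f) = 21000 + 300*f (c(J, f) = 300*(70 + f) = 21000 + 300*f)
M(N) = 0 (M(N) = -9*(N + (-2 + 1)*N)*N = -9*(N - N)*N = -0*N = -9*0 = 0)
(M(-479) + 136525)/(-126743 + c(329, 348)) = (0 + 136525)/(-126743 + (21000 + 300*348)) = 136525/(-126743 + (21000 + 104400)) = 136525/(-126743 + 125400) = 136525/(-1343) = 136525*(-1/1343) = -136525/1343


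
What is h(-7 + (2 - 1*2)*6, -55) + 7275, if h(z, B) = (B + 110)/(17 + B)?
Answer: 276395/38 ≈ 7273.6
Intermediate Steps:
h(z, B) = (110 + B)/(17 + B)
h(-7 + (2 - 1*2)*6, -55) + 7275 = (110 - 55)/(17 - 55) + 7275 = 55/(-38) + 7275 = -1/38*55 + 7275 = -55/38 + 7275 = 276395/38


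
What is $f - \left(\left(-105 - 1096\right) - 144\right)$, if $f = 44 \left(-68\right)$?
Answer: $-1647$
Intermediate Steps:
$f = -2992$
$f - \left(\left(-105 - 1096\right) - 144\right) = -2992 - \left(\left(-105 - 1096\right) - 144\right) = -2992 - \left(-1201 - 144\right) = -2992 - -1345 = -2992 + 1345 = -1647$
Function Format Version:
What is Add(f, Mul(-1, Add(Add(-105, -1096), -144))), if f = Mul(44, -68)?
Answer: -1647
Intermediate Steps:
f = -2992
Add(f, Mul(-1, Add(Add(-105, -1096), -144))) = Add(-2992, Mul(-1, Add(Add(-105, -1096), -144))) = Add(-2992, Mul(-1, Add(-1201, -144))) = Add(-2992, Mul(-1, -1345)) = Add(-2992, 1345) = -1647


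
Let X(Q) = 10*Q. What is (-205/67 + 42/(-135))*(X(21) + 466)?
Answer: -6870188/3015 ≈ -2278.7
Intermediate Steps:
(-205/67 + 42/(-135))*(X(21) + 466) = (-205/67 + 42/(-135))*(10*21 + 466) = (-205*1/67 + 42*(-1/135))*(210 + 466) = (-205/67 - 14/45)*676 = -10163/3015*676 = -6870188/3015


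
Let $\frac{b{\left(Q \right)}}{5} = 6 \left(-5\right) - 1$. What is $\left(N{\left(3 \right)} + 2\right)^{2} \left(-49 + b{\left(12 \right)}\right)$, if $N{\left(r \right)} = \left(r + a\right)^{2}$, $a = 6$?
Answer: $-1405356$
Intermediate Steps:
$N{\left(r \right)} = \left(6 + r\right)^{2}$ ($N{\left(r \right)} = \left(r + 6\right)^{2} = \left(6 + r\right)^{2}$)
$b{\left(Q \right)} = -155$ ($b{\left(Q \right)} = 5 \left(6 \left(-5\right) - 1\right) = 5 \left(-30 - 1\right) = 5 \left(-31\right) = -155$)
$\left(N{\left(3 \right)} + 2\right)^{2} \left(-49 + b{\left(12 \right)}\right) = \left(\left(6 + 3\right)^{2} + 2\right)^{2} \left(-49 - 155\right) = \left(9^{2} + 2\right)^{2} \left(-204\right) = \left(81 + 2\right)^{2} \left(-204\right) = 83^{2} \left(-204\right) = 6889 \left(-204\right) = -1405356$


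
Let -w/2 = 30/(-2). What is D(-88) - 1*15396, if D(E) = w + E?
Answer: -15454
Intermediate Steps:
w = 30 (w = -60/(-2) = -60*(-1)/2 = -2*(-15) = 30)
D(E) = 30 + E
D(-88) - 1*15396 = (30 - 88) - 1*15396 = -58 - 15396 = -15454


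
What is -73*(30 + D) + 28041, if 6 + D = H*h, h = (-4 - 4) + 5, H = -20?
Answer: 21909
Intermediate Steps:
h = -3 (h = -8 + 5 = -3)
D = 54 (D = -6 - 20*(-3) = -6 + 60 = 54)
-73*(30 + D) + 28041 = -73*(30 + 54) + 28041 = -73*84 + 28041 = -6132 + 28041 = 21909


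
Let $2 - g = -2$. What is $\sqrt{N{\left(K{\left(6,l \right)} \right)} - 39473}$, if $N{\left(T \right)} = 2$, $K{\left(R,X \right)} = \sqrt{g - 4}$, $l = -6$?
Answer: $i \sqrt{39471} \approx 198.67 i$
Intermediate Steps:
$g = 4$ ($g = 2 - -2 = 2 + 2 = 4$)
$K{\left(R,X \right)} = 0$ ($K{\left(R,X \right)} = \sqrt{4 - 4} = \sqrt{0} = 0$)
$\sqrt{N{\left(K{\left(6,l \right)} \right)} - 39473} = \sqrt{2 - 39473} = \sqrt{-39471} = i \sqrt{39471}$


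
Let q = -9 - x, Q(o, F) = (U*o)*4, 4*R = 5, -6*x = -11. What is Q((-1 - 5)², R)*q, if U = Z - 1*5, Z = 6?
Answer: -1560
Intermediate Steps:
x = 11/6 (x = -⅙*(-11) = 11/6 ≈ 1.8333)
R = 5/4 (R = (¼)*5 = 5/4 ≈ 1.2500)
U = 1 (U = 6 - 1*5 = 6 - 5 = 1)
Q(o, F) = 4*o (Q(o, F) = (1*o)*4 = o*4 = 4*o)
q = -65/6 (q = -9 - 1*11/6 = -9 - 11/6 = -65/6 ≈ -10.833)
Q((-1 - 5)², R)*q = (4*(-1 - 5)²)*(-65/6) = (4*(-6)²)*(-65/6) = (4*36)*(-65/6) = 144*(-65/6) = -1560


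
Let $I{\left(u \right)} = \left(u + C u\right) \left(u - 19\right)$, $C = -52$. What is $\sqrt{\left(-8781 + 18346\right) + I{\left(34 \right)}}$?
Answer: $i \sqrt{16445} \approx 128.24 i$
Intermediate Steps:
$I{\left(u \right)} = - 51 u \left(-19 + u\right)$ ($I{\left(u \right)} = \left(u - 52 u\right) \left(u - 19\right) = - 51 u \left(-19 + u\right)$)
$\sqrt{\left(-8781 + 18346\right) + I{\left(34 \right)}} = \sqrt{\left(-8781 + 18346\right) + 51 \cdot 34 \left(19 - 34\right)} = \sqrt{9565 + 51 \cdot 34 \left(19 - 34\right)} = \sqrt{9565 + 51 \cdot 34 \left(-15\right)} = \sqrt{9565 - 26010} = \sqrt{-16445} = i \sqrt{16445}$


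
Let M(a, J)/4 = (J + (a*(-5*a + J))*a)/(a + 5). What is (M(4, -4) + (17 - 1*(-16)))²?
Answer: 1575025/81 ≈ 19445.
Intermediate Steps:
M(a, J) = 4*(J + a²*(J - 5*a))/(5 + a) (M(a, J) = 4*((J + (a*(-5*a + J))*a)/(a + 5)) = 4*((J + (a*(J - 5*a))*a)/(5 + a)) = 4*((J + a²*(J - 5*a))/(5 + a)) = 4*(J + a²*(J - 5*a))/(5 + a))
(M(4, -4) + (17 - 1*(-16)))² = (4*(-4 - 5*4³ - 4*4²)/(5 + 4) + (17 - 1*(-16)))² = (4*(-4 - 5*64 - 4*16)/9 + (17 + 16))² = (4*(⅑)*(-4 - 320 - 64) + 33)² = (4*(⅑)*(-388) + 33)² = (-1552/9 + 33)² = (-1255/9)² = 1575025/81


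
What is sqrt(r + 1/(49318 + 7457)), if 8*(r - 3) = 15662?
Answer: sqrt(1011245253159)/22710 ≈ 44.280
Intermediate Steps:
r = 7843/4 (r = 3 + (1/8)*15662 = 3 + 7831/4 = 7843/4 ≈ 1960.8)
sqrt(r + 1/(49318 + 7457)) = sqrt(7843/4 + 1/(49318 + 7457)) = sqrt(7843/4 + 1/56775) = sqrt(445286329/227100) = sqrt(1011245253159)/22710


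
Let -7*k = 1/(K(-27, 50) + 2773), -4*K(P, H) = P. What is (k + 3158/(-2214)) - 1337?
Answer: -115320334882/86161131 ≈ -1338.4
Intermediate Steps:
K(P, H) = -P/4
k = -4/77833 (k = -1/(7*(-1/4*(-27) + 2773)) = -1/(7*(27/4 + 2773)) = -1/(7*11119/4) = -1/7*4/11119 = -4/77833 ≈ -5.1392e-5)
(k + 3158/(-2214)) - 1337 = (-4/77833 + 3158/(-2214)) - 1337 = (-4/77833 + 3158*(-1/2214)) - 1337 = (-4/77833 - 1579/1107) - 1337 = -122902735/86161131 - 1337 = -115320334882/86161131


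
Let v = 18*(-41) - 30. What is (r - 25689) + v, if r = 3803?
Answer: -22654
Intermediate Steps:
v = -768 (v = -738 - 30 = -768)
(r - 25689) + v = (3803 - 25689) - 768 = -21886 - 768 = -22654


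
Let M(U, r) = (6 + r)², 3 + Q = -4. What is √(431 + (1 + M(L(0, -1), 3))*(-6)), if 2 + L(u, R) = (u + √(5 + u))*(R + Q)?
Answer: I*√61 ≈ 7.8102*I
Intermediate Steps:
Q = -7 (Q = -3 - 4 = -7)
L(u, R) = -2 + (-7 + R)*(u + √(5 + u)) (L(u, R) = -2 + (u + √(5 + u))*(R - 7) = -2 + (u + √(5 + u))*(-7 + R) = -2 + (-7 + R)*(u + √(5 + u)))
√(431 + (1 + M(L(0, -1), 3))*(-6)) = √(431 + (1 + (6 + 3)²)*(-6)) = √(431 + (1 + 9²)*(-6)) = √(431 + (1 + 81)*(-6)) = √(431 + 82*(-6)) = √(431 - 492) = √(-61) = I*√61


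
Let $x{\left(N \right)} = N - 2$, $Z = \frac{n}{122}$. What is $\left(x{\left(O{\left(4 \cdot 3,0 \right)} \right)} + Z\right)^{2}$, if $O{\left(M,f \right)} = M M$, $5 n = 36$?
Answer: $\frac{1877315584}{93025} \approx 20181.0$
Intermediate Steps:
$n = \frac{36}{5}$ ($n = \frac{1}{5} \cdot 36 = \frac{36}{5} \approx 7.2$)
$Z = \frac{18}{305}$ ($Z = \frac{36}{5 \cdot 122} = \frac{36}{5} \cdot \frac{1}{122} = \frac{18}{305} \approx 0.059016$)
$O{\left(M,f \right)} = M^{2}$
$x{\left(N \right)} = -2 + N$
$\left(x{\left(O{\left(4 \cdot 3,0 \right)} \right)} + Z\right)^{2} = \left(\left(-2 + \left(4 \cdot 3\right)^{2}\right) + \frac{18}{305}\right)^{2} = \left(\left(-2 + 12^{2}\right) + \frac{18}{305}\right)^{2} = \left(\left(-2 + 144\right) + \frac{18}{305}\right)^{2} = \left(142 + \frac{18}{305}\right)^{2} = \left(\frac{43328}{305}\right)^{2} = \frac{1877315584}{93025}$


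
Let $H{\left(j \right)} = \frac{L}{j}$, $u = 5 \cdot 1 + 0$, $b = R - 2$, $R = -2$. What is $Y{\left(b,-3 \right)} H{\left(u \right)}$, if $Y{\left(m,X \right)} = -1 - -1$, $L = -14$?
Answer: $0$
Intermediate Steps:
$b = -4$ ($b = -2 - 2 = -4$)
$Y{\left(m,X \right)} = 0$ ($Y{\left(m,X \right)} = -1 + 1 = 0$)
$u = 5$ ($u = 5 + 0 = 5$)
$H{\left(j \right)} = - \frac{14}{j}$
$Y{\left(b,-3 \right)} H{\left(u \right)} = 0 \left(- \frac{14}{5}\right) = 0$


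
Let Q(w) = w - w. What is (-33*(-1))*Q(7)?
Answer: 0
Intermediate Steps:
Q(w) = 0
(-33*(-1))*Q(7) = -33*(-1)*0 = 33*0 = 0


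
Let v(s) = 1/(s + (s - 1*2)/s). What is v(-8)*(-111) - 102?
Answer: -770/9 ≈ -85.556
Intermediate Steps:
v(s) = 1/(s + (-2 + s)/s) (v(s) = 1/(s + (s - 2)/s) = 1/(s + (-2 + s)/s))
v(-8)*(-111) - 102 = -8/(-2 - 8 + (-8)²)*(-111) - 102 = -8/(-2 - 8 + 64)*(-111) - 102 = -8/54*(-111) - 102 = -8*1/54*(-111) - 102 = -4/27*(-111) - 102 = 148/9 - 102 = -770/9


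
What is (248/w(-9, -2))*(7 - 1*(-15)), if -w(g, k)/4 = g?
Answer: 1364/9 ≈ 151.56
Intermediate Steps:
w(g, k) = -4*g
(248/w(-9, -2))*(7 - 1*(-15)) = (248/((-4*(-9))))*(7 - 1*(-15)) = (248/36)*(7 + 15) = (248*(1/36))*22 = (62/9)*22 = 1364/9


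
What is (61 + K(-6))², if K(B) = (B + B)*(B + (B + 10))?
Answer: 7225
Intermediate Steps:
K(B) = 2*B*(10 + 2*B) (K(B) = (2*B)*(B + (10 + B)) = (2*B)*(10 + 2*B) = 2*B*(10 + 2*B))
(61 + K(-6))² = (61 + 4*(-6)*(5 - 6))² = (61 + 4*(-6)*(-1))² = (61 + 24)² = 85² = 7225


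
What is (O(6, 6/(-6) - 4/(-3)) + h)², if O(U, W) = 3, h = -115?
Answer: 12544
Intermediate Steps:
(O(6, 6/(-6) - 4/(-3)) + h)² = (3 - 115)² = (-112)² = 12544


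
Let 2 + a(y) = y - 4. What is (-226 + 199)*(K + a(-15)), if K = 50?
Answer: -783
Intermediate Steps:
a(y) = -6 + y (a(y) = -2 + (y - 4) = -2 + (-4 + y) = -6 + y)
(-226 + 199)*(K + a(-15)) = (-226 + 199)*(50 + (-6 - 15)) = -27*(50 - 21) = -27*29 = -783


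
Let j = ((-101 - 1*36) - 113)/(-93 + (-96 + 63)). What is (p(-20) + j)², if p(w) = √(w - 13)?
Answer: -115352/3969 + 250*I*√33/63 ≈ -29.063 + 22.796*I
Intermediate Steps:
j = 125/63 (j = ((-101 - 36) - 113)/(-93 - 33) = (-137 - 113)/(-126) = -250*(-1/126) = 125/63 ≈ 1.9841)
p(w) = √(-13 + w)
(p(-20) + j)² = (√(-13 - 20) + 125/63)² = (√(-33) + 125/63)² = (I*√33 + 125/63)² = (125/63 + I*√33)²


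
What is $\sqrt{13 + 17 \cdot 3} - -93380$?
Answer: $93388$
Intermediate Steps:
$\sqrt{13 + 17 \cdot 3} - -93380 = \sqrt{13 + 51} + 93380 = \sqrt{64} + 93380 = 8 + 93380 = 93388$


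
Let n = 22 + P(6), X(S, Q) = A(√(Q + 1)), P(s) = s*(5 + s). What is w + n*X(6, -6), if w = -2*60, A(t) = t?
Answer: -120 + 88*I*√5 ≈ -120.0 + 196.77*I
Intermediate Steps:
X(S, Q) = √(1 + Q) (X(S, Q) = √(Q + 1) = √(1 + Q))
w = -120
n = 88 (n = 22 + 6*(5 + 6) = 22 + 6*11 = 22 + 66 = 88)
w + n*X(6, -6) = -120 + 88*√(1 - 6) = -120 + 88*√(-5) = -120 + 88*(I*√5) = -120 + 88*I*√5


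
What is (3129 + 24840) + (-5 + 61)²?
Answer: 31105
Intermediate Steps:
(3129 + 24840) + (-5 + 61)² = 27969 + 56² = 27969 + 3136 = 31105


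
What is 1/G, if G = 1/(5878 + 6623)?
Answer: 12501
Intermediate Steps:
G = 1/12501 ≈ 7.9994e-5
1/G = 1/(1/12501) = 12501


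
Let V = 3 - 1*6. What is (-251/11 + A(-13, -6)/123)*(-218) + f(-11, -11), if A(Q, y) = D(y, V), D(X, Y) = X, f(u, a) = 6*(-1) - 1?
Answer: 2245077/451 ≈ 4978.0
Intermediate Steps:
V = -3 (V = 3 - 6 = -3)
f(u, a) = -7 (f(u, a) = -6 - 1 = -7)
A(Q, y) = y
(-251/11 + A(-13, -6)/123)*(-218) + f(-11, -11) = (-251/11 - 6/123)*(-218) - 7 = (-251*1/11 - 6*1/123)*(-218) - 7 = (-251/11 - 2/41)*(-218) - 7 = -10313/451*(-218) - 7 = 2248234/451 - 7 = 2245077/451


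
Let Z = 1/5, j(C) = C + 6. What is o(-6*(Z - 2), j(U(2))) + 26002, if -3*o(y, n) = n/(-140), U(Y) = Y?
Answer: 2730212/105 ≈ 26002.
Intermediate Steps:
j(C) = 6 + C
Z = ⅕ ≈ 0.20000
o(y, n) = n/420 (o(y, n) = -n/(3*(-140)) = -n*(-1)/(3*140) = -(-1)*n/420 = n/420)
o(-6*(Z - 2), j(U(2))) + 26002 = (6 + 2)/420 + 26002 = (1/420)*8 + 26002 = 2/105 + 26002 = 2730212/105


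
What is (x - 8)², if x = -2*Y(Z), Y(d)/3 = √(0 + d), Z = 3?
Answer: 172 + 96*√3 ≈ 338.28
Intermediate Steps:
Y(d) = 3*√d (Y(d) = 3*√(0 + d) = 3*√d)
x = -6*√3 ≈ -10.392
(x - 8)² = (-6*√3 - 8)² = (-8 - 6*√3)²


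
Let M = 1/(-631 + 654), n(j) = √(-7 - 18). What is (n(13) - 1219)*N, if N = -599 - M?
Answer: 730234 - 68890*I/23 ≈ 7.3023e+5 - 2995.2*I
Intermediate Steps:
n(j) = 5*I (n(j) = √(-25) = 5*I)
M = 1/23 ≈ 0.043478
N = -13778/23 (N = -599 - 1*1/23 = -599 - 1/23 = -13778/23 ≈ -599.04)
(n(13) - 1219)*N = (5*I - 1219)*(-13778/23) = (-1219 + 5*I)*(-13778/23) = 730234 - 68890*I/23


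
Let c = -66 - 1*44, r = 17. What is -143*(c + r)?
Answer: 13299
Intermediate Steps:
c = -110 (c = -66 - 44 = -110)
-143*(c + r) = -143*(-110 + 17) = -143*(-93) = 13299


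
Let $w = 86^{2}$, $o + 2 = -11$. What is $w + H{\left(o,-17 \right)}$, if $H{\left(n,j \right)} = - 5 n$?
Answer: $7461$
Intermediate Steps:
$o = -13$ ($o = -2 - 11 = -13$)
$w = 7396$
$w + H{\left(o,-17 \right)} = 7396 - -65 = 7396 + 65 = 7461$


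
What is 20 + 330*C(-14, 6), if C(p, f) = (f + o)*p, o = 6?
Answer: -55420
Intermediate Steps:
C(p, f) = p*(6 + f) (C(p, f) = (f + 6)*p = (6 + f)*p = p*(6 + f))
20 + 330*C(-14, 6) = 20 + 330*(-14*(6 + 6)) = 20 + 330*(-14*12) = 20 + 330*(-168) = 20 - 55440 = -55420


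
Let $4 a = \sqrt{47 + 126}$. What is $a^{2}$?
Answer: $\frac{173}{16} \approx 10.813$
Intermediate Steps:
$a = \frac{\sqrt{173}}{4}$ ($a = \frac{\sqrt{47 + 126}}{4} = \frac{\sqrt{173}}{4} \approx 3.2882$)
$a^{2} = \left(\frac{\sqrt{173}}{4}\right)^{2} = \frac{173}{16}$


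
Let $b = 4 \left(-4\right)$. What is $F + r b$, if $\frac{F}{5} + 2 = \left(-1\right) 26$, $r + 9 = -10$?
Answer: $164$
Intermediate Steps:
$b = -16$
$r = -19$ ($r = -9 - 10 = -19$)
$F = -140$ ($F = -10 + 5 \left(\left(-1\right) 26\right) = -10 + 5 \left(-26\right) = -10 - 130 = -140$)
$F + r b = -140 - -304 = -140 + 304 = 164$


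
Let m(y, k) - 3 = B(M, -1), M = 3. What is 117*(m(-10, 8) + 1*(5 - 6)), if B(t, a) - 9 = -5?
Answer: 702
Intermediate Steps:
B(t, a) = 4 (B(t, a) = 9 - 5 = 4)
m(y, k) = 7 (m(y, k) = 3 + 4 = 7)
117*(m(-10, 8) + 1*(5 - 6)) = 117*(7 + 1*(5 - 6)) = 117*(7 + 1*(-1)) = 117*(7 - 1) = 117*6 = 702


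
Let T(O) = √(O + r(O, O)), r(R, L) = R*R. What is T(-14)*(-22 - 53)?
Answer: -75*√182 ≈ -1011.8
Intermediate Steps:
r(R, L) = R²
T(O) = √(O + O²)
T(-14)*(-22 - 53) = √(-14*(1 - 14))*(-22 - 53) = √(-14*(-13))*(-75) = √182*(-75) = -75*√182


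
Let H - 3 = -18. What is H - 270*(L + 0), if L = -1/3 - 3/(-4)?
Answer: -255/2 ≈ -127.50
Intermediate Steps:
H = -15 (H = 3 - 18 = -15)
L = 5/12 (L = -1*⅓ - 3*(-¼) = -⅓ + ¾ = 5/12 ≈ 0.41667)
H - 270*(L + 0) = -15 - 270*(5/12 + 0) = -15 - 270*5/12 = -15 - 45*5/2 = -15 - 225/2 = -255/2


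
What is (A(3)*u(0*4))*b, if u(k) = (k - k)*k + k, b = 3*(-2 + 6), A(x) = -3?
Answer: 0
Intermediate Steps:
b = 12 (b = 3*4 = 12)
u(k) = k (u(k) = 0*k + k = 0 + k = k)
(A(3)*u(0*4))*b = -0*4*12 = -3*0*12 = 0*12 = 0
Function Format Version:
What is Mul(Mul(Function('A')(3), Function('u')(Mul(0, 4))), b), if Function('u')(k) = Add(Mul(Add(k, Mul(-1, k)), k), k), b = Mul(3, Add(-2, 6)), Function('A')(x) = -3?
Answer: 0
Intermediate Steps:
b = 12 (b = Mul(3, 4) = 12)
Function('u')(k) = k (Function('u')(k) = Add(Mul(0, k), k) = Add(0, k) = k)
Mul(Mul(Function('A')(3), Function('u')(Mul(0, 4))), b) = Mul(Mul(-3, Mul(0, 4)), 12) = Mul(Mul(-3, 0), 12) = Mul(0, 12) = 0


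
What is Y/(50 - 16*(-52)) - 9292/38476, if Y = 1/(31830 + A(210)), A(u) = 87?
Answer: -65394284843/270782487486 ≈ -0.24150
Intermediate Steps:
Y = 1/31917 (Y = 1/(31830 + 87) = 1/31917 ≈ 3.1331e-5)
Y/(50 - 16*(-52)) - 9292/38476 = 1/(31917*(50 - 16*(-52))) - 9292/38476 = 1/(31917*(50 + 832)) - 9292*1/38476 = (1/31917)/882 - 2323/9619 = (1/31917)*(1/882) - 2323/9619 = 1/28150794 - 2323/9619 = -65394284843/270782487486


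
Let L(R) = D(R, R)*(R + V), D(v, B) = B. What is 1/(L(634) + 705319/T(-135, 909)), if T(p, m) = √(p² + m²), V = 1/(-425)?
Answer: 61313697028923300/24645227080946354732711 - 1146584199375*√10426/24645227080946354732711 ≈ 2.4831e-6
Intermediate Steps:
V = -1/425 ≈ -0.0023529
L(R) = R*(-1/425 + R) (L(R) = R*(R - 1/425) = R*(-1/425 + R))
T(p, m) = √(m² + p²)
1/(L(634) + 705319/T(-135, 909)) = 1/(634*(-1/425 + 634) + 705319/(√(909² + (-135)²))) = 1/(634*(269449/425) + 705319/(√(826281 + 18225))) = 1/(170830666/425 + 705319/(√844506)) = 1/(170830666/425 + 705319/((9*√10426))) = 1/(170830666/425 + 705319*(√10426/93834)) = 1/(170830666/425 + 705319*√10426/93834)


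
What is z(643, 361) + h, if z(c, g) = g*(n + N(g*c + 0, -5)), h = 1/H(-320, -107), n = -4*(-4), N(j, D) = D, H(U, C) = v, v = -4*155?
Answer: 2462019/620 ≈ 3971.0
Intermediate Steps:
v = -620
H(U, C) = -620
n = 16
h = -1/620 (h = 1/(-620) = -1/620 ≈ -0.0016129)
z(c, g) = 11*g (z(c, g) = g*(16 - 5) = g*11 = 11*g)
z(643, 361) + h = 11*361 - 1/620 = 3971 - 1/620 = 2462019/620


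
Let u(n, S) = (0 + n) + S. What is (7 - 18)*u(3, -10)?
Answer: 77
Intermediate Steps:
u(n, S) = S + n (u(n, S) = n + S = S + n)
(7 - 18)*u(3, -10) = (7 - 18)*(-10 + 3) = -11*(-7) = 77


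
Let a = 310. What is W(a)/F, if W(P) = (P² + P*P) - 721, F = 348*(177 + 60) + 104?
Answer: 191479/82580 ≈ 2.3187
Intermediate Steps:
F = 82580 (F = 348*237 + 104 = 82476 + 104 = 82580)
W(P) = -721 + 2*P² (W(P) = (P² + P²) - 721 = 2*P² - 721 = -721 + 2*P²)
W(a)/F = (-721 + 2*310²)/82580 = (-721 + 2*96100)*(1/82580) = (-721 + 192200)*(1/82580) = 191479*(1/82580) = 191479/82580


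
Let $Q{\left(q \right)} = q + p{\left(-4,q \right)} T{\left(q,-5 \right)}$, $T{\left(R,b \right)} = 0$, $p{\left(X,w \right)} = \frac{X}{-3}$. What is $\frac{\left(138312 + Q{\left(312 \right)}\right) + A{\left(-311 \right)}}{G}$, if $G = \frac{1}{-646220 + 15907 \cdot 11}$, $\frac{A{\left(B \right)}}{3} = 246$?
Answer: $-65673366966$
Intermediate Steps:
$p{\left(X,w \right)} = - \frac{X}{3}$ ($p{\left(X,w \right)} = X \left(- \frac{1}{3}\right) = - \frac{X}{3}$)
$A{\left(B \right)} = 738$ ($A{\left(B \right)} = 3 \cdot 246 = 738$)
$Q{\left(q \right)} = q$ ($Q{\left(q \right)} = q + \left(- \frac{1}{3}\right) \left(-4\right) 0 = q + \frac{4}{3} \cdot 0 = q + 0 = q$)
$G = - \frac{1}{471243}$ ($G = \frac{1}{-646220 + 174977} = \frac{1}{-471243} = - \frac{1}{471243} \approx -2.122 \cdot 10^{-6}$)
$\frac{\left(138312 + Q{\left(312 \right)}\right) + A{\left(-311 \right)}}{G} = \frac{\left(138312 + 312\right) + 738}{- \frac{1}{471243}} = \left(138624 + 738\right) \left(-471243\right) = 139362 \left(-471243\right) = -65673366966$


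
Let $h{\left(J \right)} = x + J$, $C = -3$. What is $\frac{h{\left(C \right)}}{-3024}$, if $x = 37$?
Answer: $- \frac{17}{1512} \approx -0.011243$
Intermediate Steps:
$h{\left(J \right)} = 37 + J$
$\frac{h{\left(C \right)}}{-3024} = \frac{37 - 3}{-3024} = 34 \left(- \frac{1}{3024}\right) = - \frac{17}{1512}$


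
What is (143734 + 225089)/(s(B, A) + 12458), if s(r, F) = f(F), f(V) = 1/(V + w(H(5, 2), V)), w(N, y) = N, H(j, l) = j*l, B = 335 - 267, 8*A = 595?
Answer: 248955525/8409158 ≈ 29.605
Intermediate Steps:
A = 595/8 (A = (⅛)*595 = 595/8 ≈ 74.375)
B = 68
f(V) = 1/(10 + V) (f(V) = 1/(V + 5*2) = 1/(V + 10) = 1/(10 + V))
s(r, F) = 1/(10 + F)
(143734 + 225089)/(s(B, A) + 12458) = (143734 + 225089)/(1/(10 + 595/8) + 12458) = 368823/(1/(675/8) + 12458) = 368823/(8/675 + 12458) = 368823/(8409158/675) = 368823*(675/8409158) = 248955525/8409158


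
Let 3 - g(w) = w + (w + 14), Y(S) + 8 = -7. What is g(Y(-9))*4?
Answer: 76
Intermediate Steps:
Y(S) = -15 (Y(S) = -8 - 7 = -15)
g(w) = -11 - 2*w (g(w) = 3 - (w + (w + 14)) = 3 - (w + (14 + w)) = 3 - (14 + 2*w) = 3 + (-14 - 2*w) = -11 - 2*w)
g(Y(-9))*4 = (-11 - 2*(-15))*4 = (-11 + 30)*4 = 19*4 = 76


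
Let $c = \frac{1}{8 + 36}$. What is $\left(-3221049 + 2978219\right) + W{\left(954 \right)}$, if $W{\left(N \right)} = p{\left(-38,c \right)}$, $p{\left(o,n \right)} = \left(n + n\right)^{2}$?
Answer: $- \frac{117529719}{484} \approx -2.4283 \cdot 10^{5}$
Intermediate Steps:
$c = \frac{1}{44} \approx 0.022727$
$p{\left(o,n \right)} = 4 n^{2}$ ($p{\left(o,n \right)} = \left(2 n\right)^{2} = 4 n^{2}$)
$W{\left(N \right)} = \frac{1}{484}$ ($W{\left(N \right)} = \frac{4}{1936} = 4 \cdot \frac{1}{1936} = \frac{1}{484}$)
$\left(-3221049 + 2978219\right) + W{\left(954 \right)} = \left(-3221049 + 2978219\right) + \frac{1}{484} = -242830 + \frac{1}{484} = - \frac{117529719}{484}$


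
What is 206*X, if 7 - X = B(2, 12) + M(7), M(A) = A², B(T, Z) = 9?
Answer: -10506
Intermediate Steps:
X = -51 (X = 7 - (9 + 7²) = 7 - (9 + 49) = 7 - 1*58 = 7 - 58 = -51)
206*X = 206*(-51) = -10506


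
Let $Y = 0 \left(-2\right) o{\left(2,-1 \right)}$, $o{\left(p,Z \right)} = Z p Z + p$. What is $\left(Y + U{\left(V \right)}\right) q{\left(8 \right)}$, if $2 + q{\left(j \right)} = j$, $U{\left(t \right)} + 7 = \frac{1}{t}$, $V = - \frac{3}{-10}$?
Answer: $-22$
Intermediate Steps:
$V = \frac{3}{10}$ ($V = \left(-3\right) \left(- \frac{1}{10}\right) = \frac{3}{10} \approx 0.3$)
$U{\left(t \right)} = -7 + \frac{1}{t}$
$q{\left(j \right)} = -2 + j$
$o{\left(p,Z \right)} = p + p Z^{2}$ ($o{\left(p,Z \right)} = p Z^{2} + p = p + p Z^{2}$)
$Y = 0$ ($Y = 0 \left(-2\right) 2 \left(1 + \left(-1\right)^{2}\right) = 0 \cdot 2 \left(1 + 1\right) = 0 \cdot 2 \cdot 2 = 0 \cdot 4 = 0$)
$\left(Y + U{\left(V \right)}\right) q{\left(8 \right)} = \left(0 - \left(7 - \frac{1}{\frac{3}{10}}\right)\right) \left(-2 + 8\right) = \left(0 + \left(-7 + \frac{10}{3}\right)\right) 6 = \left(0 - \frac{11}{3}\right) 6 = \left(- \frac{11}{3}\right) 6 = -22$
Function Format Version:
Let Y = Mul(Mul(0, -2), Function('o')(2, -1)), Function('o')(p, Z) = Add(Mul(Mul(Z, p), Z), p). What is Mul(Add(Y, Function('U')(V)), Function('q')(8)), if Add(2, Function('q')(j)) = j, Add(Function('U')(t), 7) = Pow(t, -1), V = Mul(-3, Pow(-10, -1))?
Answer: -22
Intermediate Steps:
V = Rational(3, 10) (V = Mul(-3, Rational(-1, 10)) = Rational(3, 10) ≈ 0.30000)
Function('U')(t) = Add(-7, Pow(t, -1))
Function('q')(j) = Add(-2, j)
Function('o')(p, Z) = Add(p, Mul(p, Pow(Z, 2))) (Function('o')(p, Z) = Add(Mul(p, Pow(Z, 2)), p) = Add(p, Mul(p, Pow(Z, 2))))
Y = 0 (Y = Mul(Mul(0, -2), Mul(2, Add(1, Pow(-1, 2)))) = Mul(0, Mul(2, Add(1, 1))) = Mul(0, Mul(2, 2)) = Mul(0, 4) = 0)
Mul(Add(Y, Function('U')(V)), Function('q')(8)) = Mul(Add(0, Add(-7, Pow(Rational(3, 10), -1))), Add(-2, 8)) = Mul(Add(0, Add(-7, Rational(10, 3))), 6) = Mul(Add(0, Rational(-11, 3)), 6) = Mul(Rational(-11, 3), 6) = -22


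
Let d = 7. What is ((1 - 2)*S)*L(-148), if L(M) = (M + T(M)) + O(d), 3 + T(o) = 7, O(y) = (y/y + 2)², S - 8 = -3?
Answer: 675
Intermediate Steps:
S = 5 (S = 8 - 3 = 5)
O(y) = 9 (O(y) = (1 + 2)² = 3² = 9)
T(o) = 4 (T(o) = -3 + 7 = 4)
L(M) = 13 + M (L(M) = (M + 4) + 9 = (4 + M) + 9 = 13 + M)
((1 - 2)*S)*L(-148) = ((1 - 2)*5)*(13 - 148) = -1*5*(-135) = -5*(-135) = 675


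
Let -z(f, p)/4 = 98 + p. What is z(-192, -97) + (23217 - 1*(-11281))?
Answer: 34494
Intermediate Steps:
z(f, p) = -392 - 4*p (z(f, p) = -4*(98 + p) = -392 - 4*p)
z(-192, -97) + (23217 - 1*(-11281)) = (-392 - 4*(-97)) + (23217 - 1*(-11281)) = (-392 + 388) + (23217 + 11281) = -4 + 34498 = 34494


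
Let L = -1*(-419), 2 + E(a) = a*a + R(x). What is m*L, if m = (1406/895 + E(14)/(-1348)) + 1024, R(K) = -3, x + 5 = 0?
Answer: 518361401477/1206460 ≈ 4.2966e+5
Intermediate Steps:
x = -5 (x = -5 + 0 = -5)
E(a) = -5 + a² (E(a) = -2 + (a*a - 3) = -2 + (a² - 3) = -2 + (-3 + a²) = -5 + a²)
L = 419
m = 1237139383/1206460 (m = (1406/895 + (-5 + 14²)/(-1348)) + 1024 = (1406*(1/895) + (-5 + 196)*(-1/1348)) + 1024 = (1406/895 + 191*(-1/1348)) + 1024 = (1406/895 - 191/1348) + 1024 = 1724343/1206460 + 1024 = 1237139383/1206460 ≈ 1025.4)
m*L = (1237139383/1206460)*419 = 518361401477/1206460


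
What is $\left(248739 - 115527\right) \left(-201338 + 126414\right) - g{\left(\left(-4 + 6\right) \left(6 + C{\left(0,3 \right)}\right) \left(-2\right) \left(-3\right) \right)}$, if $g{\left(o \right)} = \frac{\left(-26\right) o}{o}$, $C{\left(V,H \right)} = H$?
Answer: $-9980775862$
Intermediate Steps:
$g{\left(o \right)} = -26$
$\left(248739 - 115527\right) \left(-201338 + 126414\right) - g{\left(\left(-4 + 6\right) \left(6 + C{\left(0,3 \right)}\right) \left(-2\right) \left(-3\right) \right)} = \left(248739 - 115527\right) \left(-201338 + 126414\right) - -26 = 133212 \left(-74924\right) + 26 = -9980775888 + 26 = -9980775862$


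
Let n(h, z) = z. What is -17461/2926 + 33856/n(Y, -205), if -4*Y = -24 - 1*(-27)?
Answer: -5402219/31570 ≈ -171.12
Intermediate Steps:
Y = -¾ (Y = -(-24 - 1*(-27))/4 = -(-24 + 27)/4 = -¼*3 = -¾ ≈ -0.75000)
-17461/2926 + 33856/n(Y, -205) = -17461/2926 + 33856/(-205) = -17461*1/2926 + 33856*(-1/205) = -919/154 - 33856/205 = -5402219/31570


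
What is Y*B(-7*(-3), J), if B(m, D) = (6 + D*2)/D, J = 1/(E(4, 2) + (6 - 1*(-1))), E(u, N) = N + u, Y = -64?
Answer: -5120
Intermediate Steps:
J = 1/13 (J = 1/((2 + 4) + (6 - 1*(-1))) = 1/(6 + (6 + 1)) = 1/(6 + 7) = 1/13 ≈ 0.076923)
B(m, D) = (6 + 2*D)/D
Y*B(-7*(-3), J) = -64*(2 + 6/(1/13)) = -64*(2 + 6*13) = -64*(2 + 78) = -64*80 = -5120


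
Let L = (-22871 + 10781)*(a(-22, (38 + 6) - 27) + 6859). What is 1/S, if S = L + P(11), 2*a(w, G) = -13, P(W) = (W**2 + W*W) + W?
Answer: -1/82846472 ≈ -1.2071e-8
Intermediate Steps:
P(W) = W + 2*W**2 (P(W) = (W**2 + W**2) + W = 2*W**2 + W = W + 2*W**2)
a(w, G) = -13/2 (a(w, G) = (1/2)*(-13) = -13/2)
L = -82846725 (L = (-22871 + 10781)*(-13/2 + 6859) = -12090*13705/2 = -82846725)
S = -82846472 (S = -82846725 + 11*(1 + 2*11) = -82846725 + 11*(1 + 22) = -82846725 + 11*23 = -82846725 + 253 = -82846472)
1/S = 1/(-82846472) = -1/82846472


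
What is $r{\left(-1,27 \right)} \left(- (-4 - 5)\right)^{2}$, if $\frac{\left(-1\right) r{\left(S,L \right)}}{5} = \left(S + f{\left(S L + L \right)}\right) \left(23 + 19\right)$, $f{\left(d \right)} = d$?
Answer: $17010$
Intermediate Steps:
$r{\left(S,L \right)} = - 210 L - 210 S - 210 L S$ ($r{\left(S,L \right)} = - 5 \left(S + \left(S L + L\right)\right) \left(23 + 19\right) = - 5 \left(S + \left(L S + L\right)\right) 42 = - 5 \left(S + \left(L + L S\right)\right) 42 = - 5 \left(L + S + L S\right) 42 = - 5 \left(42 L + 42 S + 42 L S\right) = - 210 L - 210 S - 210 L S$)
$r{\left(-1,27 \right)} \left(- (-4 - 5)\right)^{2} = \left(\left(-210\right) \left(-1\right) - 5670 \left(1 - 1\right)\right) \left(- (-4 - 5)\right)^{2} = \left(210 - 5670 \cdot 0\right) \left(\left(-1\right) \left(-9\right)\right)^{2} = \left(210 + 0\right) 9^{2} = 210 \cdot 81 = 17010$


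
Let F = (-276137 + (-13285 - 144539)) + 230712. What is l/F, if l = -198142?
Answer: 198142/203249 ≈ 0.97487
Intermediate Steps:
F = -203249 (F = (-276137 - 157824) + 230712 = -433961 + 230712 = -203249)
l/F = -198142/(-203249) = -198142*(-1/203249) = 198142/203249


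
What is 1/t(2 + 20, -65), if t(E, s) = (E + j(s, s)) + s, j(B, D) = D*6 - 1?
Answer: -1/434 ≈ -0.0023041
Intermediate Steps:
j(B, D) = -1 + 6*D (j(B, D) = 6*D - 1 = -1 + 6*D)
t(E, s) = -1 + E + 7*s (t(E, s) = (E + (-1 + 6*s)) + s = (-1 + E + 6*s) + s = -1 + E + 7*s)
1/t(2 + 20, -65) = 1/(-1 + (2 + 20) + 7*(-65)) = 1/(-1 + 22 - 455) = 1/(-434) = -1/434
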